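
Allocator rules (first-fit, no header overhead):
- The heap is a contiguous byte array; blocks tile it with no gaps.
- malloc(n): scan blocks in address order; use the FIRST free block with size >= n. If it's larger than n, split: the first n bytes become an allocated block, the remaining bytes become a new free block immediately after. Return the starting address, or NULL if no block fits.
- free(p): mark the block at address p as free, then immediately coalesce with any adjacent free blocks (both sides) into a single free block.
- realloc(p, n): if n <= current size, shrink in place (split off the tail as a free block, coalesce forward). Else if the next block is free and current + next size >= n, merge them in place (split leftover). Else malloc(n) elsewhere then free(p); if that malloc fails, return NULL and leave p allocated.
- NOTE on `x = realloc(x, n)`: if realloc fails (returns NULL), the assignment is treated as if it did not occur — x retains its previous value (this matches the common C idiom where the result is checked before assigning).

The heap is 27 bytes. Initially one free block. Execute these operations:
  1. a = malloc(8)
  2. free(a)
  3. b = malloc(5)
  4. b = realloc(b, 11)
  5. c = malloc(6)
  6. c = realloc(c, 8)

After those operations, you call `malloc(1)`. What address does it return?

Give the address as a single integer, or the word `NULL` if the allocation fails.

Op 1: a = malloc(8) -> a = 0; heap: [0-7 ALLOC][8-26 FREE]
Op 2: free(a) -> (freed a); heap: [0-26 FREE]
Op 3: b = malloc(5) -> b = 0; heap: [0-4 ALLOC][5-26 FREE]
Op 4: b = realloc(b, 11) -> b = 0; heap: [0-10 ALLOC][11-26 FREE]
Op 5: c = malloc(6) -> c = 11; heap: [0-10 ALLOC][11-16 ALLOC][17-26 FREE]
Op 6: c = realloc(c, 8) -> c = 11; heap: [0-10 ALLOC][11-18 ALLOC][19-26 FREE]
malloc(1): first-fit scan over [0-10 ALLOC][11-18 ALLOC][19-26 FREE] -> 19

Answer: 19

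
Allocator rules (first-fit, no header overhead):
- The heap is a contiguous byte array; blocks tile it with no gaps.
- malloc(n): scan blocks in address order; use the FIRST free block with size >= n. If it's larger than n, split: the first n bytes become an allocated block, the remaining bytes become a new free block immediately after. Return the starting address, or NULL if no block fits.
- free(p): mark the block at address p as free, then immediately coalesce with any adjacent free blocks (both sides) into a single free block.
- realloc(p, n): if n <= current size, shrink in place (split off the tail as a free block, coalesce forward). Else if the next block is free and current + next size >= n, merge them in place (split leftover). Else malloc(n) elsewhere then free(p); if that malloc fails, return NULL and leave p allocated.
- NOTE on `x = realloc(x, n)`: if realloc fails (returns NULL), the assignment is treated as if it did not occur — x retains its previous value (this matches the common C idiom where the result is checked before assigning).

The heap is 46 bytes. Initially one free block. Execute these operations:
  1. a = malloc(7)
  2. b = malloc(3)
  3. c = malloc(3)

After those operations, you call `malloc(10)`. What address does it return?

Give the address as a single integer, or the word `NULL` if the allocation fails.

Op 1: a = malloc(7) -> a = 0; heap: [0-6 ALLOC][7-45 FREE]
Op 2: b = malloc(3) -> b = 7; heap: [0-6 ALLOC][7-9 ALLOC][10-45 FREE]
Op 3: c = malloc(3) -> c = 10; heap: [0-6 ALLOC][7-9 ALLOC][10-12 ALLOC][13-45 FREE]
malloc(10): first-fit scan over [0-6 ALLOC][7-9 ALLOC][10-12 ALLOC][13-45 FREE] -> 13

Answer: 13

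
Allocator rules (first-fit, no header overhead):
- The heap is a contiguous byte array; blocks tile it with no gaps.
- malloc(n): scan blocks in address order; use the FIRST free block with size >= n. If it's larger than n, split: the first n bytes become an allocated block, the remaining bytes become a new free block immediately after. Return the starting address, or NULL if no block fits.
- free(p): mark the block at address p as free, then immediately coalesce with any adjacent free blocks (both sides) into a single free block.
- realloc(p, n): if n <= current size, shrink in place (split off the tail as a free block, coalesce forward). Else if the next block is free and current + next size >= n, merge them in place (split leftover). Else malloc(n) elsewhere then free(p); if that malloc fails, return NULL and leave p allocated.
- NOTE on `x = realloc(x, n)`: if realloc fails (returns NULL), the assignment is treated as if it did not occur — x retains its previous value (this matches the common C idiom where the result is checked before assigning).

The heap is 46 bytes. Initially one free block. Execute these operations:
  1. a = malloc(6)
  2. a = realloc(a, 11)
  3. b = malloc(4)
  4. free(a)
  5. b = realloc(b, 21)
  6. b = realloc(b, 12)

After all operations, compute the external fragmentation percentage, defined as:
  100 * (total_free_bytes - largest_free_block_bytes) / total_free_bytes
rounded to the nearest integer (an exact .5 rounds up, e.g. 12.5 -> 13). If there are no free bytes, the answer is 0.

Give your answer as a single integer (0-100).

Answer: 32

Derivation:
Op 1: a = malloc(6) -> a = 0; heap: [0-5 ALLOC][6-45 FREE]
Op 2: a = realloc(a, 11) -> a = 0; heap: [0-10 ALLOC][11-45 FREE]
Op 3: b = malloc(4) -> b = 11; heap: [0-10 ALLOC][11-14 ALLOC][15-45 FREE]
Op 4: free(a) -> (freed a); heap: [0-10 FREE][11-14 ALLOC][15-45 FREE]
Op 5: b = realloc(b, 21) -> b = 11; heap: [0-10 FREE][11-31 ALLOC][32-45 FREE]
Op 6: b = realloc(b, 12) -> b = 11; heap: [0-10 FREE][11-22 ALLOC][23-45 FREE]
Free blocks: [11 23] total_free=34 largest=23 -> 100*(34-23)/34 = 1100/34 ≈ 32.353 -> rounds to 32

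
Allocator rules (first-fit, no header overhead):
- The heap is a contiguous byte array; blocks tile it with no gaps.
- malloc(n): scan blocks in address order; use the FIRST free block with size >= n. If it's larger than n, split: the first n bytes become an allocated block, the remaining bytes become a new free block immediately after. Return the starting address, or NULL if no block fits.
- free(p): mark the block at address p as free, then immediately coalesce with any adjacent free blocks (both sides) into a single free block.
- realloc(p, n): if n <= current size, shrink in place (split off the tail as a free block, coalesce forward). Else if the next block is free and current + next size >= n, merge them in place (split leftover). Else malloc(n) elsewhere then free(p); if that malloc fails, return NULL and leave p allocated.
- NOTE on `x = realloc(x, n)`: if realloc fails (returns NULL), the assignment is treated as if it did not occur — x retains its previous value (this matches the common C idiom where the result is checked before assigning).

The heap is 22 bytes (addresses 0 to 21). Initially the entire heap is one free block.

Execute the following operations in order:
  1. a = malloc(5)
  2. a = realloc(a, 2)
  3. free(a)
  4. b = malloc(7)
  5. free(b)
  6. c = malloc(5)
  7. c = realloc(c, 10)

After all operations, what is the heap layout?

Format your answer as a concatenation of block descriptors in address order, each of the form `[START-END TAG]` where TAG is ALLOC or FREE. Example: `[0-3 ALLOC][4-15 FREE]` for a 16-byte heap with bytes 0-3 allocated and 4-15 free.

Answer: [0-9 ALLOC][10-21 FREE]

Derivation:
Op 1: a = malloc(5) -> a = 0; heap: [0-4 ALLOC][5-21 FREE]
Op 2: a = realloc(a, 2) -> a = 0; heap: [0-1 ALLOC][2-21 FREE]
Op 3: free(a) -> (freed a); heap: [0-21 FREE]
Op 4: b = malloc(7) -> b = 0; heap: [0-6 ALLOC][7-21 FREE]
Op 5: free(b) -> (freed b); heap: [0-21 FREE]
Op 6: c = malloc(5) -> c = 0; heap: [0-4 ALLOC][5-21 FREE]
Op 7: c = realloc(c, 10) -> c = 0; heap: [0-9 ALLOC][10-21 FREE]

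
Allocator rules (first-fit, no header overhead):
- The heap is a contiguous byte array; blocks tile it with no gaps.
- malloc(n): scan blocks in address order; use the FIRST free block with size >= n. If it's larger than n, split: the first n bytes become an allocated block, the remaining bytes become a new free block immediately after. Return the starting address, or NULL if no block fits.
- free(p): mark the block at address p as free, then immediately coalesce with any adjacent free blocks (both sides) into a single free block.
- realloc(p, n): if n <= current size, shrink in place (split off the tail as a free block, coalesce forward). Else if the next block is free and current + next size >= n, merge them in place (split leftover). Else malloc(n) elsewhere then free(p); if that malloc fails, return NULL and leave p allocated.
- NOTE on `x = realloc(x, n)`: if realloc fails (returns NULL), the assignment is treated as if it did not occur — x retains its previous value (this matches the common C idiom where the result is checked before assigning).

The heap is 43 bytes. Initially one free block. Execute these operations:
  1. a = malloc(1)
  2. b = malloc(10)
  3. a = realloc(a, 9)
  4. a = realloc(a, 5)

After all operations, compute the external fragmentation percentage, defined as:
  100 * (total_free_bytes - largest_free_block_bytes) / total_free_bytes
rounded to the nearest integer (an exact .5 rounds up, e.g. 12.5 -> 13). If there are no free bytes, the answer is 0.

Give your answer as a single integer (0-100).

Answer: 4

Derivation:
Op 1: a = malloc(1) -> a = 0; heap: [0-0 ALLOC][1-42 FREE]
Op 2: b = malloc(10) -> b = 1; heap: [0-0 ALLOC][1-10 ALLOC][11-42 FREE]
Op 3: a = realloc(a, 9) -> a = 11; heap: [0-0 FREE][1-10 ALLOC][11-19 ALLOC][20-42 FREE]
Op 4: a = realloc(a, 5) -> a = 11; heap: [0-0 FREE][1-10 ALLOC][11-15 ALLOC][16-42 FREE]
Free blocks: [1 27] total_free=28 largest=27 -> 100*(28-27)/28 = 100/28 ≈ 3.571 -> rounds to 4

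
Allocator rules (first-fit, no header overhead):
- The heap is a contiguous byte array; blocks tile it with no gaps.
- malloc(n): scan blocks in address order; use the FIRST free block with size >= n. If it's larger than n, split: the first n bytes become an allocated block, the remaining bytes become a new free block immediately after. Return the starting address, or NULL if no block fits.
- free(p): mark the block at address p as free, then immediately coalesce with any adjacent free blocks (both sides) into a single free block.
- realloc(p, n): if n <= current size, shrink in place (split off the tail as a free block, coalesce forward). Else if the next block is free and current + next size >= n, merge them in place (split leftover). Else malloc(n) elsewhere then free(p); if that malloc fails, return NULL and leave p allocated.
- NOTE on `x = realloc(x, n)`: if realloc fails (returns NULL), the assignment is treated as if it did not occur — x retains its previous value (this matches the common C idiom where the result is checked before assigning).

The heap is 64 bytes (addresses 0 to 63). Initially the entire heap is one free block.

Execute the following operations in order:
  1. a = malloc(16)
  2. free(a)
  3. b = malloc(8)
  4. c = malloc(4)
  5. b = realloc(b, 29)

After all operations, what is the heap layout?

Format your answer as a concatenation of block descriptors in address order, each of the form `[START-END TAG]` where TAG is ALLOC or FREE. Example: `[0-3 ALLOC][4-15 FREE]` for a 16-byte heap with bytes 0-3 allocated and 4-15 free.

Op 1: a = malloc(16) -> a = 0; heap: [0-15 ALLOC][16-63 FREE]
Op 2: free(a) -> (freed a); heap: [0-63 FREE]
Op 3: b = malloc(8) -> b = 0; heap: [0-7 ALLOC][8-63 FREE]
Op 4: c = malloc(4) -> c = 8; heap: [0-7 ALLOC][8-11 ALLOC][12-63 FREE]
Op 5: b = realloc(b, 29) -> b = 12; heap: [0-7 FREE][8-11 ALLOC][12-40 ALLOC][41-63 FREE]

Answer: [0-7 FREE][8-11 ALLOC][12-40 ALLOC][41-63 FREE]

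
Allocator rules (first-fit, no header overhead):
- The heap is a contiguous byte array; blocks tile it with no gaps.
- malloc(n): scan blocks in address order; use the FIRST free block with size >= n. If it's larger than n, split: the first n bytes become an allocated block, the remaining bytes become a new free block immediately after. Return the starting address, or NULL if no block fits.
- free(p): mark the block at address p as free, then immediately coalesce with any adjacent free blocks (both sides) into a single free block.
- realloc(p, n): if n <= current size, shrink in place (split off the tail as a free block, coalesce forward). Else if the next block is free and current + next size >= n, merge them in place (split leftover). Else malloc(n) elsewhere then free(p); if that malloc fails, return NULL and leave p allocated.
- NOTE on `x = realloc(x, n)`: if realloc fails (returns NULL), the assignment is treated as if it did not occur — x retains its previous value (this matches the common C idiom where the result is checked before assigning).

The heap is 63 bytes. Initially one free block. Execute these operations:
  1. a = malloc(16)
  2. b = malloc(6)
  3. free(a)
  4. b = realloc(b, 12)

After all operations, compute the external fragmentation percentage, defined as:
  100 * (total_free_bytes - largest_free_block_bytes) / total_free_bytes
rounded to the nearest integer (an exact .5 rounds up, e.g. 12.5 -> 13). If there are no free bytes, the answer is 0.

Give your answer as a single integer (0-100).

Op 1: a = malloc(16) -> a = 0; heap: [0-15 ALLOC][16-62 FREE]
Op 2: b = malloc(6) -> b = 16; heap: [0-15 ALLOC][16-21 ALLOC][22-62 FREE]
Op 3: free(a) -> (freed a); heap: [0-15 FREE][16-21 ALLOC][22-62 FREE]
Op 4: b = realloc(b, 12) -> b = 16; heap: [0-15 FREE][16-27 ALLOC][28-62 FREE]
Free blocks: [16 35] total_free=51 largest=35 -> 100*(51-35)/51 = 1600/51 ≈ 31.373 -> rounds to 31

Answer: 31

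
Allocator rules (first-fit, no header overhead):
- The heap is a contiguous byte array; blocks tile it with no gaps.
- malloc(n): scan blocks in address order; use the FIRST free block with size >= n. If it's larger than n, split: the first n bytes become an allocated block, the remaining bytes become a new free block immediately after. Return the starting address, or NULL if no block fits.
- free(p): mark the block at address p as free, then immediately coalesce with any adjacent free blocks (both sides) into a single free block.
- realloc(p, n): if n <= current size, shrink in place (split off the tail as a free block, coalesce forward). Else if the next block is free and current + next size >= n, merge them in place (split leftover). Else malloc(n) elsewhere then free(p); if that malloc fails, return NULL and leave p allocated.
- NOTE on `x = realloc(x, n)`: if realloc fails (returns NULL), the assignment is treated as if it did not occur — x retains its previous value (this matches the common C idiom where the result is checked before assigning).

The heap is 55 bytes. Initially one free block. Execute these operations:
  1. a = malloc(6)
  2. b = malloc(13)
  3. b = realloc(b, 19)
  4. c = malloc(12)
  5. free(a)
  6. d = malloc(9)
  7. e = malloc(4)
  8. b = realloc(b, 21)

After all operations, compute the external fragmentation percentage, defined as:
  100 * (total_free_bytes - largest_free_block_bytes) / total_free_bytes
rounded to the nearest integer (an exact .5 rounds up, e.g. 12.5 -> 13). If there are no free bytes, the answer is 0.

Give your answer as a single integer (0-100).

Answer: 18

Derivation:
Op 1: a = malloc(6) -> a = 0; heap: [0-5 ALLOC][6-54 FREE]
Op 2: b = malloc(13) -> b = 6; heap: [0-5 ALLOC][6-18 ALLOC][19-54 FREE]
Op 3: b = realloc(b, 19) -> b = 6; heap: [0-5 ALLOC][6-24 ALLOC][25-54 FREE]
Op 4: c = malloc(12) -> c = 25; heap: [0-5 ALLOC][6-24 ALLOC][25-36 ALLOC][37-54 FREE]
Op 5: free(a) -> (freed a); heap: [0-5 FREE][6-24 ALLOC][25-36 ALLOC][37-54 FREE]
Op 6: d = malloc(9) -> d = 37; heap: [0-5 FREE][6-24 ALLOC][25-36 ALLOC][37-45 ALLOC][46-54 FREE]
Op 7: e = malloc(4) -> e = 0; heap: [0-3 ALLOC][4-5 FREE][6-24 ALLOC][25-36 ALLOC][37-45 ALLOC][46-54 FREE]
Op 8: b = realloc(b, 21) -> NULL (b unchanged); heap: [0-3 ALLOC][4-5 FREE][6-24 ALLOC][25-36 ALLOC][37-45 ALLOC][46-54 FREE]
Free blocks: [2 9] total_free=11 largest=9 -> 100*(11-9)/11 = 200/11 ≈ 18.182 -> rounds to 18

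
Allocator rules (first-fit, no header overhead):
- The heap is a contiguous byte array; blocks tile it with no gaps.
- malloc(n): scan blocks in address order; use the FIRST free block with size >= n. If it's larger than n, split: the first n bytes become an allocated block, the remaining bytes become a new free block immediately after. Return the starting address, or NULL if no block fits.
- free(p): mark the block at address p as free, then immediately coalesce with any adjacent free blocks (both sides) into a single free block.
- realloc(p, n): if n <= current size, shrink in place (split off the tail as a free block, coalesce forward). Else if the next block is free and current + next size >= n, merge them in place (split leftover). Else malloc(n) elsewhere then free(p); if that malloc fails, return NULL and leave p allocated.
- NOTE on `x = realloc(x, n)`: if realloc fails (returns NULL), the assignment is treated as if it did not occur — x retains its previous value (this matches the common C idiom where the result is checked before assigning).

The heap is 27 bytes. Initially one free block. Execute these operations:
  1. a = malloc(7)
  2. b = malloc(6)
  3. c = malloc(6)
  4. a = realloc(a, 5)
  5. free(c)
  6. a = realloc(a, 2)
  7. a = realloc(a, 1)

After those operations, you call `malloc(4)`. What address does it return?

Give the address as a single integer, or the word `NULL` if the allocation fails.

Answer: 1

Derivation:
Op 1: a = malloc(7) -> a = 0; heap: [0-6 ALLOC][7-26 FREE]
Op 2: b = malloc(6) -> b = 7; heap: [0-6 ALLOC][7-12 ALLOC][13-26 FREE]
Op 3: c = malloc(6) -> c = 13; heap: [0-6 ALLOC][7-12 ALLOC][13-18 ALLOC][19-26 FREE]
Op 4: a = realloc(a, 5) -> a = 0; heap: [0-4 ALLOC][5-6 FREE][7-12 ALLOC][13-18 ALLOC][19-26 FREE]
Op 5: free(c) -> (freed c); heap: [0-4 ALLOC][5-6 FREE][7-12 ALLOC][13-26 FREE]
Op 6: a = realloc(a, 2) -> a = 0; heap: [0-1 ALLOC][2-6 FREE][7-12 ALLOC][13-26 FREE]
Op 7: a = realloc(a, 1) -> a = 0; heap: [0-0 ALLOC][1-6 FREE][7-12 ALLOC][13-26 FREE]
malloc(4): first-fit scan over [0-0 ALLOC][1-6 FREE][7-12 ALLOC][13-26 FREE] -> 1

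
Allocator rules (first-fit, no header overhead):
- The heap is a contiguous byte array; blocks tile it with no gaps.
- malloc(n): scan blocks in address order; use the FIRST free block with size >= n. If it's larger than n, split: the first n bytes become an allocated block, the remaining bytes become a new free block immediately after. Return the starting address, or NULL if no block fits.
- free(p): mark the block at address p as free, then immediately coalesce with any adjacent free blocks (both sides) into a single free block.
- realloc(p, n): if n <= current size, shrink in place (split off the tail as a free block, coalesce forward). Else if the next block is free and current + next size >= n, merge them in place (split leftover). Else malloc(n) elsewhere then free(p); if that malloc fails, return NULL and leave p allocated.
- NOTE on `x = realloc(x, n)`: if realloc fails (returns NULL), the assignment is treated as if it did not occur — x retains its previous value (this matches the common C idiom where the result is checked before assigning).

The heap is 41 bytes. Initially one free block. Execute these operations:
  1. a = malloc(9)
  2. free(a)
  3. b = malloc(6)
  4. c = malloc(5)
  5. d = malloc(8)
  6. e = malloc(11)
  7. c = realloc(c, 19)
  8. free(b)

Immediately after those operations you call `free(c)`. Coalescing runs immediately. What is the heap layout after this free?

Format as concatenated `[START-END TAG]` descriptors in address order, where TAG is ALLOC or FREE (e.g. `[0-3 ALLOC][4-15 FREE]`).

Answer: [0-10 FREE][11-18 ALLOC][19-29 ALLOC][30-40 FREE]

Derivation:
Op 1: a = malloc(9) -> a = 0; heap: [0-8 ALLOC][9-40 FREE]
Op 2: free(a) -> (freed a); heap: [0-40 FREE]
Op 3: b = malloc(6) -> b = 0; heap: [0-5 ALLOC][6-40 FREE]
Op 4: c = malloc(5) -> c = 6; heap: [0-5 ALLOC][6-10 ALLOC][11-40 FREE]
Op 5: d = malloc(8) -> d = 11; heap: [0-5 ALLOC][6-10 ALLOC][11-18 ALLOC][19-40 FREE]
Op 6: e = malloc(11) -> e = 19; heap: [0-5 ALLOC][6-10 ALLOC][11-18 ALLOC][19-29 ALLOC][30-40 FREE]
Op 7: c = realloc(c, 19) -> NULL (c unchanged); heap: [0-5 ALLOC][6-10 ALLOC][11-18 ALLOC][19-29 ALLOC][30-40 FREE]
Op 8: free(b) -> (freed b); heap: [0-5 FREE][6-10 ALLOC][11-18 ALLOC][19-29 ALLOC][30-40 FREE]
free(c): c = 6 -> block [6-10 ALLOC]; mark free, coalesce with adjacent free neighbors -> [0-10 FREE][11-18 ALLOC][19-29 ALLOC][30-40 FREE]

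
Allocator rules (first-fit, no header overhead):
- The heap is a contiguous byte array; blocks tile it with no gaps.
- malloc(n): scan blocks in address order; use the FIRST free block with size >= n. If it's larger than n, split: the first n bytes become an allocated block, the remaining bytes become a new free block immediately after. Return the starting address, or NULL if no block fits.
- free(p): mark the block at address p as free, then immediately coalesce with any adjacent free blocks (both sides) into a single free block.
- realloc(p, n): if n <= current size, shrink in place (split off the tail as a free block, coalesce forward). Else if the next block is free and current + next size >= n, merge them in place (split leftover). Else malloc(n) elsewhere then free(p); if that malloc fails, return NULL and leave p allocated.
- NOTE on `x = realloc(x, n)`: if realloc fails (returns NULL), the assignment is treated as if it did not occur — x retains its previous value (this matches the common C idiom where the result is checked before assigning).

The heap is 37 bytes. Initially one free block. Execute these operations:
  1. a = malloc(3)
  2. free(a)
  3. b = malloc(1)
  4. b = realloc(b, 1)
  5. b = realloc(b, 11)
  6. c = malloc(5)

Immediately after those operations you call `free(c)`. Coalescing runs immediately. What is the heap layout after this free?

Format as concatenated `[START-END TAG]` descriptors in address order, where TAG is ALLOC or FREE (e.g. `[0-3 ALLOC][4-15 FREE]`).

Answer: [0-10 ALLOC][11-36 FREE]

Derivation:
Op 1: a = malloc(3) -> a = 0; heap: [0-2 ALLOC][3-36 FREE]
Op 2: free(a) -> (freed a); heap: [0-36 FREE]
Op 3: b = malloc(1) -> b = 0; heap: [0-0 ALLOC][1-36 FREE]
Op 4: b = realloc(b, 1) -> b = 0; heap: [0-0 ALLOC][1-36 FREE]
Op 5: b = realloc(b, 11) -> b = 0; heap: [0-10 ALLOC][11-36 FREE]
Op 6: c = malloc(5) -> c = 11; heap: [0-10 ALLOC][11-15 ALLOC][16-36 FREE]
free(c): c = 11 -> block [11-15 ALLOC]; mark free, coalesce with adjacent free neighbors -> [0-10 ALLOC][11-36 FREE]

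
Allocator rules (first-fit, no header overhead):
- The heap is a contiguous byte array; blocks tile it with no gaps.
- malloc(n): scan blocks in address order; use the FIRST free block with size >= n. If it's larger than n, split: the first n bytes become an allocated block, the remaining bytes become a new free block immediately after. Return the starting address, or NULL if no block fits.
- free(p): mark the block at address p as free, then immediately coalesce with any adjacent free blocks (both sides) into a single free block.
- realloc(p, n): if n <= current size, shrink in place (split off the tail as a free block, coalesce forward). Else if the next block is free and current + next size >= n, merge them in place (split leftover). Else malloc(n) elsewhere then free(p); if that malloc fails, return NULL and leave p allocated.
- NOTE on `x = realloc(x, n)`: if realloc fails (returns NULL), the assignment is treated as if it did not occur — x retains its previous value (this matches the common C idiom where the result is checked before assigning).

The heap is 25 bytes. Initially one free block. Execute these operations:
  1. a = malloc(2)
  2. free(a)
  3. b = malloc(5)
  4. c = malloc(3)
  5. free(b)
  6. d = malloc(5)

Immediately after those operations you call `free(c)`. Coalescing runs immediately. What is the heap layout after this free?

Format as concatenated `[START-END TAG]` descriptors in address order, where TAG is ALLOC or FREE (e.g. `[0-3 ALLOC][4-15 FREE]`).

Answer: [0-4 ALLOC][5-24 FREE]

Derivation:
Op 1: a = malloc(2) -> a = 0; heap: [0-1 ALLOC][2-24 FREE]
Op 2: free(a) -> (freed a); heap: [0-24 FREE]
Op 3: b = malloc(5) -> b = 0; heap: [0-4 ALLOC][5-24 FREE]
Op 4: c = malloc(3) -> c = 5; heap: [0-4 ALLOC][5-7 ALLOC][8-24 FREE]
Op 5: free(b) -> (freed b); heap: [0-4 FREE][5-7 ALLOC][8-24 FREE]
Op 6: d = malloc(5) -> d = 0; heap: [0-4 ALLOC][5-7 ALLOC][8-24 FREE]
free(c): c = 5 -> block [5-7 ALLOC]; mark free, coalesce with adjacent free neighbors -> [0-4 ALLOC][5-24 FREE]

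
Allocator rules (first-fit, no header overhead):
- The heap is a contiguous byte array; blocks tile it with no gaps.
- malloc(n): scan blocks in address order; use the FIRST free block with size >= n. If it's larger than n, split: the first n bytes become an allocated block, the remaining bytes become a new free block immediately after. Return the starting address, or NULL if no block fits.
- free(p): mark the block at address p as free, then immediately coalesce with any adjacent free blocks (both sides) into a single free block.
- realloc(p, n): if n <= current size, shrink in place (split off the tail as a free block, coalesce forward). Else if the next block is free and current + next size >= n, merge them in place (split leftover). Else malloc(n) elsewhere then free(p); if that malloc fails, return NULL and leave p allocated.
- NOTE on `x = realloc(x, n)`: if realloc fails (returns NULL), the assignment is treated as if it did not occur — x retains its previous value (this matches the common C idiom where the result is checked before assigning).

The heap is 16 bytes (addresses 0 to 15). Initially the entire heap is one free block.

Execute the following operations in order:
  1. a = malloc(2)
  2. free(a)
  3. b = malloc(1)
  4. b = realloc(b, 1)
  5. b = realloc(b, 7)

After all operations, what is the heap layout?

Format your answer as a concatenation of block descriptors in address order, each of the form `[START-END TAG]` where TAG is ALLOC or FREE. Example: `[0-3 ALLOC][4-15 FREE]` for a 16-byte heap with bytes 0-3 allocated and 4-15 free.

Op 1: a = malloc(2) -> a = 0; heap: [0-1 ALLOC][2-15 FREE]
Op 2: free(a) -> (freed a); heap: [0-15 FREE]
Op 3: b = malloc(1) -> b = 0; heap: [0-0 ALLOC][1-15 FREE]
Op 4: b = realloc(b, 1) -> b = 0; heap: [0-0 ALLOC][1-15 FREE]
Op 5: b = realloc(b, 7) -> b = 0; heap: [0-6 ALLOC][7-15 FREE]

Answer: [0-6 ALLOC][7-15 FREE]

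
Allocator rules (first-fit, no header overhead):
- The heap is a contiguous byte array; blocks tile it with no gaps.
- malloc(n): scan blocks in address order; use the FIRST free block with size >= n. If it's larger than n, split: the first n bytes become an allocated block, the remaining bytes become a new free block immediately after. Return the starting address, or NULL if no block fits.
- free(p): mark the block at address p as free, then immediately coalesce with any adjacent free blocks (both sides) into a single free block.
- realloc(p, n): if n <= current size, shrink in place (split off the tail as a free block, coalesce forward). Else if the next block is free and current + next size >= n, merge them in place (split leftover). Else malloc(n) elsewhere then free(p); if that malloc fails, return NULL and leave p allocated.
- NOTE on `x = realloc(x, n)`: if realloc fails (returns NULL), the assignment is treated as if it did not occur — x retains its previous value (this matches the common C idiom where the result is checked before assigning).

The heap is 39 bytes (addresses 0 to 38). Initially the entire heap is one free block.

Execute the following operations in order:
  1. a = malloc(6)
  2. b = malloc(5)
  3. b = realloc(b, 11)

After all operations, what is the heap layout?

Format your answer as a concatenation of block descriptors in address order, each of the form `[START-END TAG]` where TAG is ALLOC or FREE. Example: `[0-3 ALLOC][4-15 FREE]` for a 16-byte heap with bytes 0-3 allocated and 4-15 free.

Answer: [0-5 ALLOC][6-16 ALLOC][17-38 FREE]

Derivation:
Op 1: a = malloc(6) -> a = 0; heap: [0-5 ALLOC][6-38 FREE]
Op 2: b = malloc(5) -> b = 6; heap: [0-5 ALLOC][6-10 ALLOC][11-38 FREE]
Op 3: b = realloc(b, 11) -> b = 6; heap: [0-5 ALLOC][6-16 ALLOC][17-38 FREE]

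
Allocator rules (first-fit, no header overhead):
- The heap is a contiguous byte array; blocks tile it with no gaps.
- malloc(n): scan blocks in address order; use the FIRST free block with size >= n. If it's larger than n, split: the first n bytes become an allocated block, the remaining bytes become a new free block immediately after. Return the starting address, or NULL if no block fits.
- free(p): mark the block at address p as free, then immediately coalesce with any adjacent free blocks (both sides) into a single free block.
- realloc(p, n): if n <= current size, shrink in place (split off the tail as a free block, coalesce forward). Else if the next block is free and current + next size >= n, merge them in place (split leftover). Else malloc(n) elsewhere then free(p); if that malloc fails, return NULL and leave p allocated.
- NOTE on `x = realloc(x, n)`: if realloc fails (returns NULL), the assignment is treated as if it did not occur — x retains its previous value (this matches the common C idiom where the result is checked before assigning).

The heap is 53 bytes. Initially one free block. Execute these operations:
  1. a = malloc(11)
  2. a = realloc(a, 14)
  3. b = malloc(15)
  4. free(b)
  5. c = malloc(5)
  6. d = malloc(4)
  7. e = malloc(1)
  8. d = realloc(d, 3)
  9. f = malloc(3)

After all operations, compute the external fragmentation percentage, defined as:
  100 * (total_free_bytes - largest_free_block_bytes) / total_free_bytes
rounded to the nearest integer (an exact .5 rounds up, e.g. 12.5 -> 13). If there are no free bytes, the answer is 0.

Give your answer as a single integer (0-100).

Op 1: a = malloc(11) -> a = 0; heap: [0-10 ALLOC][11-52 FREE]
Op 2: a = realloc(a, 14) -> a = 0; heap: [0-13 ALLOC][14-52 FREE]
Op 3: b = malloc(15) -> b = 14; heap: [0-13 ALLOC][14-28 ALLOC][29-52 FREE]
Op 4: free(b) -> (freed b); heap: [0-13 ALLOC][14-52 FREE]
Op 5: c = malloc(5) -> c = 14; heap: [0-13 ALLOC][14-18 ALLOC][19-52 FREE]
Op 6: d = malloc(4) -> d = 19; heap: [0-13 ALLOC][14-18 ALLOC][19-22 ALLOC][23-52 FREE]
Op 7: e = malloc(1) -> e = 23; heap: [0-13 ALLOC][14-18 ALLOC][19-22 ALLOC][23-23 ALLOC][24-52 FREE]
Op 8: d = realloc(d, 3) -> d = 19; heap: [0-13 ALLOC][14-18 ALLOC][19-21 ALLOC][22-22 FREE][23-23 ALLOC][24-52 FREE]
Op 9: f = malloc(3) -> f = 24; heap: [0-13 ALLOC][14-18 ALLOC][19-21 ALLOC][22-22 FREE][23-23 ALLOC][24-26 ALLOC][27-52 FREE]
Free blocks: [1 26] total_free=27 largest=26 -> 100*(27-26)/27 = 100/27 ≈ 3.704 -> rounds to 4

Answer: 4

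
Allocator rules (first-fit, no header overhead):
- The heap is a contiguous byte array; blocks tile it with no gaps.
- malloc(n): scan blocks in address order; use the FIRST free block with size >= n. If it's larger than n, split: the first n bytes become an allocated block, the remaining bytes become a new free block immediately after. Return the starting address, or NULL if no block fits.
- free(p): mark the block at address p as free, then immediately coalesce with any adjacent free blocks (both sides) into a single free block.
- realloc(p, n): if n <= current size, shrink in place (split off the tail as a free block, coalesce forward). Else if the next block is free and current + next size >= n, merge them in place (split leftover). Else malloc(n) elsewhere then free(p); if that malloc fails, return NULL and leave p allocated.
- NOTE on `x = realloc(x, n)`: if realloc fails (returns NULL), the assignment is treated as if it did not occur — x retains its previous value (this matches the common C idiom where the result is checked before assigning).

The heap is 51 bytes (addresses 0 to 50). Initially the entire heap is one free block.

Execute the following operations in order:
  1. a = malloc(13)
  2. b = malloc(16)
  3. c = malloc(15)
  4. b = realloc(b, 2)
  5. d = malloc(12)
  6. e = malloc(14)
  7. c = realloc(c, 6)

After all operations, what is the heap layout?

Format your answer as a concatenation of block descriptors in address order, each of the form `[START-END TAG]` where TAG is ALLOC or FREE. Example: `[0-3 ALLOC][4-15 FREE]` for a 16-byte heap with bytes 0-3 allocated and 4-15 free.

Op 1: a = malloc(13) -> a = 0; heap: [0-12 ALLOC][13-50 FREE]
Op 2: b = malloc(16) -> b = 13; heap: [0-12 ALLOC][13-28 ALLOC][29-50 FREE]
Op 3: c = malloc(15) -> c = 29; heap: [0-12 ALLOC][13-28 ALLOC][29-43 ALLOC][44-50 FREE]
Op 4: b = realloc(b, 2) -> b = 13; heap: [0-12 ALLOC][13-14 ALLOC][15-28 FREE][29-43 ALLOC][44-50 FREE]
Op 5: d = malloc(12) -> d = 15; heap: [0-12 ALLOC][13-14 ALLOC][15-26 ALLOC][27-28 FREE][29-43 ALLOC][44-50 FREE]
Op 6: e = malloc(14) -> e = NULL; heap: [0-12 ALLOC][13-14 ALLOC][15-26 ALLOC][27-28 FREE][29-43 ALLOC][44-50 FREE]
Op 7: c = realloc(c, 6) -> c = 29; heap: [0-12 ALLOC][13-14 ALLOC][15-26 ALLOC][27-28 FREE][29-34 ALLOC][35-50 FREE]

Answer: [0-12 ALLOC][13-14 ALLOC][15-26 ALLOC][27-28 FREE][29-34 ALLOC][35-50 FREE]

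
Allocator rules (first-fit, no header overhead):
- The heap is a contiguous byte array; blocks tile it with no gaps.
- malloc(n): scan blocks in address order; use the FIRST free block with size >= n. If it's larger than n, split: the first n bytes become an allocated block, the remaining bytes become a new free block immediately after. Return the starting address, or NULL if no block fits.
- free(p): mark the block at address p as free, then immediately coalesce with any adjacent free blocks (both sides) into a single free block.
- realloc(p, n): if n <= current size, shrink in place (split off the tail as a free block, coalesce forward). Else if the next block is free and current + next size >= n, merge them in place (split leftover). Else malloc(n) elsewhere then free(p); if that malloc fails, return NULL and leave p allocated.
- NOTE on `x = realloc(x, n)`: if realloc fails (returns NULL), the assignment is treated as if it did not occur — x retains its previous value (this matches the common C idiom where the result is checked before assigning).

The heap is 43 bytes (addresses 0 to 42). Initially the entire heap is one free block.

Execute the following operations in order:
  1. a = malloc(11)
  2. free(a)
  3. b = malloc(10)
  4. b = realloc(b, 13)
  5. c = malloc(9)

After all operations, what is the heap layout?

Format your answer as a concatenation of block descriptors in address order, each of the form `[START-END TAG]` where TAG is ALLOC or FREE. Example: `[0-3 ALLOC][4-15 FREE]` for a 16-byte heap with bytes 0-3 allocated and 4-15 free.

Answer: [0-12 ALLOC][13-21 ALLOC][22-42 FREE]

Derivation:
Op 1: a = malloc(11) -> a = 0; heap: [0-10 ALLOC][11-42 FREE]
Op 2: free(a) -> (freed a); heap: [0-42 FREE]
Op 3: b = malloc(10) -> b = 0; heap: [0-9 ALLOC][10-42 FREE]
Op 4: b = realloc(b, 13) -> b = 0; heap: [0-12 ALLOC][13-42 FREE]
Op 5: c = malloc(9) -> c = 13; heap: [0-12 ALLOC][13-21 ALLOC][22-42 FREE]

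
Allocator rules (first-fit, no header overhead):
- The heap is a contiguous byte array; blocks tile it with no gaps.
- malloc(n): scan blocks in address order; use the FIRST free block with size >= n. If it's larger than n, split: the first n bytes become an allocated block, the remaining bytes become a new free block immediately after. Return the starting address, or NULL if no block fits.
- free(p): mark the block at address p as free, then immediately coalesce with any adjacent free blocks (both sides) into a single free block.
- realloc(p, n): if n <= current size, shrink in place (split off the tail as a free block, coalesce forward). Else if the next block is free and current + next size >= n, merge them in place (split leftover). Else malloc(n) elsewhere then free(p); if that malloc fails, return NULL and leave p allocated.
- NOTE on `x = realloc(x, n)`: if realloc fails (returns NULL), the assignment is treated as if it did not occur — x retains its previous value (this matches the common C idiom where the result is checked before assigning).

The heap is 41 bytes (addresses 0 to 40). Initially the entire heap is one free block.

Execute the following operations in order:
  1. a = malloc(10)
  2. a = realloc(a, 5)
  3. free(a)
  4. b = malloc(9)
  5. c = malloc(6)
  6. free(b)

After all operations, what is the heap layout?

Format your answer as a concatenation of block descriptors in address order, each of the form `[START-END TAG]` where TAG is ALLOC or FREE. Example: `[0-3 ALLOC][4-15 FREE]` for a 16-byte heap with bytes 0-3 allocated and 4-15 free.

Answer: [0-8 FREE][9-14 ALLOC][15-40 FREE]

Derivation:
Op 1: a = malloc(10) -> a = 0; heap: [0-9 ALLOC][10-40 FREE]
Op 2: a = realloc(a, 5) -> a = 0; heap: [0-4 ALLOC][5-40 FREE]
Op 3: free(a) -> (freed a); heap: [0-40 FREE]
Op 4: b = malloc(9) -> b = 0; heap: [0-8 ALLOC][9-40 FREE]
Op 5: c = malloc(6) -> c = 9; heap: [0-8 ALLOC][9-14 ALLOC][15-40 FREE]
Op 6: free(b) -> (freed b); heap: [0-8 FREE][9-14 ALLOC][15-40 FREE]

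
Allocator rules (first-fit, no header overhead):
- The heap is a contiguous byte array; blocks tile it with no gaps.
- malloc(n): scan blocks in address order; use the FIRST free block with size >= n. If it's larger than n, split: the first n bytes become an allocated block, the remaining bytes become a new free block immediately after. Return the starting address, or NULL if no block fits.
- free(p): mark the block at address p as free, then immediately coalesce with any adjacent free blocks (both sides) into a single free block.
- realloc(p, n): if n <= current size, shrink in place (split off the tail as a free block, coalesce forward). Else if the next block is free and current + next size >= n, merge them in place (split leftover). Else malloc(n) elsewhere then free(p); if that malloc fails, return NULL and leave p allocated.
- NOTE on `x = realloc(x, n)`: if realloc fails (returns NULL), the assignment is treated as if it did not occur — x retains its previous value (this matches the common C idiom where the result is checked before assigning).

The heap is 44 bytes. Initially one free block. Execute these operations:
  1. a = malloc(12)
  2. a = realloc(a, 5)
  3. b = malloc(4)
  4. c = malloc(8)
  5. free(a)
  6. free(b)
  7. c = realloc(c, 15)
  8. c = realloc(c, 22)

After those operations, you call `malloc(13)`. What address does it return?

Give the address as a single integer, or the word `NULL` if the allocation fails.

Answer: 31

Derivation:
Op 1: a = malloc(12) -> a = 0; heap: [0-11 ALLOC][12-43 FREE]
Op 2: a = realloc(a, 5) -> a = 0; heap: [0-4 ALLOC][5-43 FREE]
Op 3: b = malloc(4) -> b = 5; heap: [0-4 ALLOC][5-8 ALLOC][9-43 FREE]
Op 4: c = malloc(8) -> c = 9; heap: [0-4 ALLOC][5-8 ALLOC][9-16 ALLOC][17-43 FREE]
Op 5: free(a) -> (freed a); heap: [0-4 FREE][5-8 ALLOC][9-16 ALLOC][17-43 FREE]
Op 6: free(b) -> (freed b); heap: [0-8 FREE][9-16 ALLOC][17-43 FREE]
Op 7: c = realloc(c, 15) -> c = 9; heap: [0-8 FREE][9-23 ALLOC][24-43 FREE]
Op 8: c = realloc(c, 22) -> c = 9; heap: [0-8 FREE][9-30 ALLOC][31-43 FREE]
malloc(13): first-fit scan over [0-8 FREE][9-30 ALLOC][31-43 FREE] -> 31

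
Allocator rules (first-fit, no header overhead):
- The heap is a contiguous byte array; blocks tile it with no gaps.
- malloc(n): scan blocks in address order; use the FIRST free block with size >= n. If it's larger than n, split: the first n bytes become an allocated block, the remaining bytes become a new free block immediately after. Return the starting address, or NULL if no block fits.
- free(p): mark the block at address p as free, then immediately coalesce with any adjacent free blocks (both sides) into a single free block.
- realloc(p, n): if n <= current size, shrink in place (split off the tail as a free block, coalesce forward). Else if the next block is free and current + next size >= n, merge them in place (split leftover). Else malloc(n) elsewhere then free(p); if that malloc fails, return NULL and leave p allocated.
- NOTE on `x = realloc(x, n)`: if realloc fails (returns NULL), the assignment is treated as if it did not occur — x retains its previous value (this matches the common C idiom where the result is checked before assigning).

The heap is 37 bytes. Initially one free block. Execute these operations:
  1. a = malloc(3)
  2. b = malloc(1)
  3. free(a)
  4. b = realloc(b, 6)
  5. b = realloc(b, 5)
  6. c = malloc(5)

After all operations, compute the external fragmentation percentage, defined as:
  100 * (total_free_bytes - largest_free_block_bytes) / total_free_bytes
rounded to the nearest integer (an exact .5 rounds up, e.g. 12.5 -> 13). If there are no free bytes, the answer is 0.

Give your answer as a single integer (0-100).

Op 1: a = malloc(3) -> a = 0; heap: [0-2 ALLOC][3-36 FREE]
Op 2: b = malloc(1) -> b = 3; heap: [0-2 ALLOC][3-3 ALLOC][4-36 FREE]
Op 3: free(a) -> (freed a); heap: [0-2 FREE][3-3 ALLOC][4-36 FREE]
Op 4: b = realloc(b, 6) -> b = 3; heap: [0-2 FREE][3-8 ALLOC][9-36 FREE]
Op 5: b = realloc(b, 5) -> b = 3; heap: [0-2 FREE][3-7 ALLOC][8-36 FREE]
Op 6: c = malloc(5) -> c = 8; heap: [0-2 FREE][3-7 ALLOC][8-12 ALLOC][13-36 FREE]
Free blocks: [3 24] total_free=27 largest=24 -> 100*(27-24)/27 = 300/27 ≈ 11.111 -> rounds to 11

Answer: 11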